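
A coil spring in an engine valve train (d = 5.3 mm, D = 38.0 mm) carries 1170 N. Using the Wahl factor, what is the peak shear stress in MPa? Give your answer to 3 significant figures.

Spring index C = D/d = 38.0/5.3 = 7.1698
K_W = (4C−1)/(4C−4) + 0.615/C = 27.679/24.679 + 0.0858 = 1.2073
τ₀ = 8FD/(πd³) = 8·1170·38.0/(π·5.3³) = 355680/467.71 = 760.47 MPa
τ_max = K·τ₀ = 1.2073 × 760.47 = 918.14 MPa

918 MPa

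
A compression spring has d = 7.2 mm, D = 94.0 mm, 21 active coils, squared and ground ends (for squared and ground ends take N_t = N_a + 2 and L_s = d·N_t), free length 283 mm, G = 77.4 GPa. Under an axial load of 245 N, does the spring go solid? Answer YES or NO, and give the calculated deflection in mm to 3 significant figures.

k = Gd⁴/(8D³N_a) = (77.4×10³)(7.2⁴)/(8·94.0³·21) = 1.4907 N/mm
N_t = 23; L_s = 7.2·23 = 165.6 mm; δ_solid = L₀ − L_s = 283 − 165.6 = 117.4 mm
δ = F/k = 245/1.4907 = 164.36 mm
δ ≥ δ_solid → spring goes solid

YES, δ = 164 mm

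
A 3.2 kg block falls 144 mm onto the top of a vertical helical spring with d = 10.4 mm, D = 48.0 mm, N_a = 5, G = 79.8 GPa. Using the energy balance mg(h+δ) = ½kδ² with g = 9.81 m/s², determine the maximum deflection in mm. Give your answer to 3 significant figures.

6.70 mm

k = Gd⁴/(8D³N_a) = (79.8×10³)(10.4⁴)/(8·48.0³·5) = 211.03 N/mm
W = mg = 3.2 × 9.81 = 31.392 N
½kδ² − Wδ − Wh = 0 → δ = (W + √(W² + 2kWh))/k
δ = (31.392 + √(985.46 + 1.90794e+06))/211.03 = (31.392 + 1381.6)/211.03 = 6.6957 mm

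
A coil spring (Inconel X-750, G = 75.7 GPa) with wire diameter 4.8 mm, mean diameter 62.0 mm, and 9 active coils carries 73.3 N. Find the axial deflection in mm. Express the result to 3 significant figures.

k = Gd⁴/(8D³N_a) = (75.7×10³)(4.8⁴)/(8·62.0³·9) = 2.3418 N/mm
δ = F/k = 73.3 / 2.3418 = 31.3 mm

31.3 mm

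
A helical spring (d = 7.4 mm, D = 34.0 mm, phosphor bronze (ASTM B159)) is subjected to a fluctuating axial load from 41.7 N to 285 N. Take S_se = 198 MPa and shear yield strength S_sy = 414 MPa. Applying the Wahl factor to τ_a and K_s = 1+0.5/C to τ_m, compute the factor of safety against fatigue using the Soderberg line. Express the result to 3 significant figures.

C = D/d = 34.0/7.4 = 4.5946; K_W = (4C−1)/(4C−4)+0.615/C = 1.3425; K_s = 1+0.5/C = 1.1088
F_a = (F_max−F_min)/2 = 121.65 N; F_m = (F_max+F_min)/2 = 163.35 N
τ_a = K_W·8F_aD/(πd³) = 1.3425 × 25.992 = 34.894 MPa
τ_m = K_s·8F_mD/(πd³) = 1.1088 × 34.901 = 38.7 MPa
Soderberg: 1/n_f = τ_a/S_se + τ_m/S_sy = 34.894/198 + 38.7/414 = 0.17623 + 0.09348 = 0.26971
n_f = 1/0.26971 = 3.708

3.71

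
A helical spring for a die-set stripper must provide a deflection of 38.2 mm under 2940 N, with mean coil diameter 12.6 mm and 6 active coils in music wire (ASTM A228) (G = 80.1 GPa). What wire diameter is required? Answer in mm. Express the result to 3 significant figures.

Required rate k = F/δ = 2940/38.2 = 76.963 N/mm
d = (8D³N_a·k / G)^(1/4) = (8·12.6³·6·76.963 / (80.1×10³))^0.25
  = (92.258)^0.25 = 3.0992 mm

3.10 mm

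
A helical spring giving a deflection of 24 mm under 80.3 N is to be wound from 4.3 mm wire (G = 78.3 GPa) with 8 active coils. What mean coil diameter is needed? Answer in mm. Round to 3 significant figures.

Required rate k = F/δ = 80.3/24 = 3.3458 N/mm
D = (Gd⁴/(8N_a·k))^(1/3) = (78.3×10³·4.3⁴/(8·8·3.3458))^(1/3)
  = (125012)^(1/3) = 50.0016 mm

50.0 mm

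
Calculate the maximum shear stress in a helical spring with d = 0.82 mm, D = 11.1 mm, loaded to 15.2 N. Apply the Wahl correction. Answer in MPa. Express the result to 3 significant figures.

861 MPa

Spring index C = D/d = 11.1/0.82 = 13.5366
K_W = (4C−1)/(4C−4) + 0.615/C = 53.146/50.146 + 0.0454 = 1.1053
τ₀ = 8FD/(πd³) = 8·15.2·11.1/(π·0.82³) = 1349.76/1.7322 = 779.23 MPa
τ_max = K·τ₀ = 1.1053 × 779.23 = 861.25 MPa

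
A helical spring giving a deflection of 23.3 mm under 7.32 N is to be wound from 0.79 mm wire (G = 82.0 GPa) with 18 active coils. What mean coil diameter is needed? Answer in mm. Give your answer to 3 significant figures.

Required rate k = F/δ = 7.32/23.3 = 0.31416 N/mm
D = (Gd⁴/(8N_a·k))^(1/3) = (82.0×10³·0.79⁴/(8·18·0.31416))^(1/3)
  = (706)^(1/3) = 8.9043 mm

8.90 mm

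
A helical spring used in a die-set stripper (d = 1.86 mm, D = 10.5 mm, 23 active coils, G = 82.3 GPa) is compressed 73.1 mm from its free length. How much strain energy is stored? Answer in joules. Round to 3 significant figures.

12.4 J

k = Gd⁴/(8D³N_a) = (82.3×10³)(1.86⁴)/(8·10.5³·23) = 4.6245 N/mm
U = ½kδ² = 0.5 × 4.6245 × 73.1² = 12356 N·mm = 12.356 J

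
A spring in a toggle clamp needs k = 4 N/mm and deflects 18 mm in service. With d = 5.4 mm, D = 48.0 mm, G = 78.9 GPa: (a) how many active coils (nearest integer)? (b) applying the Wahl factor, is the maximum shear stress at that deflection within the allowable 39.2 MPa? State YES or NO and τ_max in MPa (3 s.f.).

N_a = Gd⁴/(8D³k) = (78.9×10³)(5.4⁴)/(8·48.0³·4) = 18.96 → N_a = 19
Actual rate k = Gd⁴/(8D³·19) = 3.991 N/mm
Working load F = kδ = 3.991·18 = 71.838 N
C = 48.0/5.4 = 8.8889; K_W = (4C−1)/(4C−4)+0.615/C = 1.1643
τ_max = K_W·8FD/(πd³) = 1.1643·55.764 = 64.924 MPa
τ_max > 39.2 MPa → exceeds allowable

(a) 19 coils; (b) NO, τ_max = 64.9 MPa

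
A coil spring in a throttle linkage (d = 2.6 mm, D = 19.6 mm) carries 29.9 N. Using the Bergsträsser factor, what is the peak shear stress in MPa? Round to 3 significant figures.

Spring index C = D/d = 19.6/2.6 = 7.5385
K_B = (4C+2)/(4C−3) = 32.154/27.154 = 1.1841
τ₀ = 8FD/(πd³) = 8·29.9·19.6/(π·2.6³) = 4688.32/55.217 = 84.908 MPa
τ_max = K·τ₀ = 1.1841 × 84.908 = 100.54 MPa

101 MPa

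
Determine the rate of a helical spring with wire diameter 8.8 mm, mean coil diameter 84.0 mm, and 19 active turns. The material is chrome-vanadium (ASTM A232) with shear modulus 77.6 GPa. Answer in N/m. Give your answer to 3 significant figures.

5170 N/m

k = Gd⁴/(8D³N_a) = (77.6×10³ × 8.8⁴) / (8 × 84.0³ × 19)
  = 4.65364e+08 / 9.0091e+07 = 5.1655 N/mm = 5165.5 N/m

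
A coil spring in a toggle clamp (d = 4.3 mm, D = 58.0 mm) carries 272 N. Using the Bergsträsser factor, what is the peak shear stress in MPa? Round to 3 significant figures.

Spring index C = D/d = 58.0/4.3 = 13.4884
K_B = (4C+2)/(4C−3) = 55.953/50.953 = 1.0981
τ₀ = 8FD/(πd³) = 8·272·58.0/(π·4.3³) = 126208/249.78 = 505.28 MPa
τ_max = K·τ₀ = 1.0981 × 505.28 = 554.86 MPa

555 MPa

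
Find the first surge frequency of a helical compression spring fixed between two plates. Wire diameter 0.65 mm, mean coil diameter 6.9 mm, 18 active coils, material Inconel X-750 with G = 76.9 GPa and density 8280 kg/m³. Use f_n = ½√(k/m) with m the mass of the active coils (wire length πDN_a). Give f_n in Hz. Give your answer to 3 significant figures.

k = Gd⁴/(8D³N_a) = (76.9×10³)(0.65⁴)/(8·6.9³·18) = 0.29018 N/mm = 290.18 N/m
Wire length L = πDN_a = π·6.9·18 = 390.19 mm
m = ρ·(πd²/4)·L = 8280 × 0.33183×10⁻⁶ m² × 0.39019 m = 0.0010721 kg
f_n = ½√(k/m) = 0.5·√(290.18/0.0010721) = 0.5·√(2.7068e+05) = 260.13 Hz

260 Hz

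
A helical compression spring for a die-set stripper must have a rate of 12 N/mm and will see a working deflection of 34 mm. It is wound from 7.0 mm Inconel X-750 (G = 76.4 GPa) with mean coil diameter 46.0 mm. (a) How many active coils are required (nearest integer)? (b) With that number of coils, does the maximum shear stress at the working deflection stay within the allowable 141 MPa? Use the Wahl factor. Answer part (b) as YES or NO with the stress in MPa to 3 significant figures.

N_a = Gd⁴/(8D³k) = (76.4×10³)(7.0⁴)/(8·46.0³·12) = 19.63 → N_a = 20
Actual rate k = Gd⁴/(8D³·20) = 11.779 N/mm
Working load F = kδ = 11.779·34 = 400.47 N
C = 46.0/7.0 = 6.5714; K_W = (4C−1)/(4C−4)+0.615/C = 1.2282
τ_max = K_W·8FD/(πd³) = 1.2282·136.76 = 167.98 MPa
τ_max > 141 MPa → exceeds allowable

(a) 20 coils; (b) NO, τ_max = 168 MPa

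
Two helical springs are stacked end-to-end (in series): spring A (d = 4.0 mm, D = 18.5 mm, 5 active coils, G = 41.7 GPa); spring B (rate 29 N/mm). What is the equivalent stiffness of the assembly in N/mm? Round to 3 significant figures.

k_A = Gd⁴/(8D³N_a) = (41.7×10³)(4.0⁴)/(8·18.5³·5) = 42.15 N/mm
Series: 1/k_eq = 1/42.15 + 1/29 = 0.058207; k_eq = 17.18 N/mm

17.2 N/mm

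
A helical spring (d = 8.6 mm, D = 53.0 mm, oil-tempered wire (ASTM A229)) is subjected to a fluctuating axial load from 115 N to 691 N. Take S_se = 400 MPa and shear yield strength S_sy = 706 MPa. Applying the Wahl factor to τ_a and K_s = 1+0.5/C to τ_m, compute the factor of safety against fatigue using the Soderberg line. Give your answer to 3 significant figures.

3.11

C = D/d = 53.0/8.6 = 6.1628; K_W = (4C−1)/(4C−4)+0.615/C = 1.2451; K_s = 1+0.5/C = 1.0811
F_a = (F_max−F_min)/2 = 288 N; F_m = (F_max+F_min)/2 = 403 N
τ_a = K_W·8F_aD/(πd³) = 1.2451 × 61.11 = 76.086 MPa
τ_m = K_s·8F_mD/(πd³) = 1.0811 × 85.512 = 92.449 MPa
Soderberg: 1/n_f = τ_a/S_se + τ_m/S_sy = 76.086/400 + 92.449/706 = 0.19021 + 0.13095 = 0.32116
n_f = 1/0.32116 = 3.114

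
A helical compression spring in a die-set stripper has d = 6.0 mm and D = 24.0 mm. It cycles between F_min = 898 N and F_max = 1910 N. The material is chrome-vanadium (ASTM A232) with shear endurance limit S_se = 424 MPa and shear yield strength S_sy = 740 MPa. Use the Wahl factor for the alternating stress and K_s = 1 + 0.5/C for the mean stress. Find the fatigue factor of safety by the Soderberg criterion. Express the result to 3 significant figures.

0.928

C = D/d = 24.0/6.0 = 4.0000; K_W = (4C−1)/(4C−4)+0.615/C = 1.4038; K_s = 1+0.5/C = 1.1250
F_a = (F_max−F_min)/2 = 506 N; F_m = (F_max+F_min)/2 = 1404 N
τ_a = K_W·8F_aD/(πd³) = 1.4038 × 143.17 = 200.97 MPa
τ_m = K_s·8F_mD/(πd³) = 1.1250 × 397.25 = 446.91 MPa
Soderberg: 1/n_f = τ_a/S_se + τ_m/S_sy = 200.97/424 + 446.91/740 = 0.47399 + 0.60393 = 1.0779
n_f = 1/1.0779 = 0.9277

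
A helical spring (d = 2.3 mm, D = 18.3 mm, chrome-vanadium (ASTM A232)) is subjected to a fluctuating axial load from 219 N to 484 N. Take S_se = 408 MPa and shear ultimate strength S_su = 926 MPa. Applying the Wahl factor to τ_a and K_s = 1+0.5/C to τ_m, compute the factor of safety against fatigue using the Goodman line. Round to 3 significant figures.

C = D/d = 18.3/2.3 = 7.9565; K_W = (4C−1)/(4C−4)+0.615/C = 1.1851; K_s = 1+0.5/C = 1.0628
F_a = (F_max−F_min)/2 = 132.5 N; F_m = (F_max+F_min)/2 = 351.5 N
τ_a = K_W·8F_aD/(πd³) = 1.1851 × 507.49 = 601.42 MPa
τ_m = K_s·8F_mD/(πd³) = 1.0628 × 1346.3 = 1430.9 MPa
Goodman: 1/n_f = τ_a/S_se + τ_m/S_su = 601.42/408 + 1430.9/926 = 1.47408 + 1.54522 = 3.0193
n_f = 1/3.0193 = 0.3312

0.331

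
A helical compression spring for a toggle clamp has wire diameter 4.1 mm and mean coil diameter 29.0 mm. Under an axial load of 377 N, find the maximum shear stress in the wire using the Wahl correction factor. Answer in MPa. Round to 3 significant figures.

Spring index C = D/d = 29.0/4.1 = 7.0732
K_W = (4C−1)/(4C−4) + 0.615/C = 27.293/24.293 + 0.0869 = 1.2104
τ₀ = 8FD/(πd³) = 8·377·29.0/(π·4.1³) = 87464/216.52 = 403.95 MPa
τ_max = K·τ₀ = 1.2104 × 403.95 = 488.96 MPa

489 MPa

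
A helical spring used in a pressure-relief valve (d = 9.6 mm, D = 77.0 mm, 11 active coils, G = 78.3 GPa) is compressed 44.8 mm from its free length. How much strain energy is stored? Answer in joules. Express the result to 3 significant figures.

k = Gd⁴/(8D³N_a) = (78.3×10³)(9.6⁴)/(8·77.0³·11) = 16.554 N/mm
U = ½kδ² = 0.5 × 16.554 × 44.8² = 16612 N·mm = 16.612 J

16.6 J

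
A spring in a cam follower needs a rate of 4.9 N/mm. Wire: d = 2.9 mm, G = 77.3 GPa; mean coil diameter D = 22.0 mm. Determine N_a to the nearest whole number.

N_a = Gd⁴/(8D³k) = (77.3×10³ × 2.9⁴)/(8 × 22.0³ × 4.9)
    = 5.46728e+06 / 417402 = 13.1 → 13 coils

13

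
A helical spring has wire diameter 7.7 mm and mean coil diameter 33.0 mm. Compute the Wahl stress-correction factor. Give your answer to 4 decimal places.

C = D/d = 33.0/7.7 = 4.2857
K_W = (4C−1)/(4C−4) + 0.615/C = 16.143/13.143 + 0.1435 = 1.3718

1.3718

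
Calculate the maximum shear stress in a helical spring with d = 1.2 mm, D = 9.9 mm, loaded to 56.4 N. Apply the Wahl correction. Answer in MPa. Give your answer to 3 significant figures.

Spring index C = D/d = 9.9/1.2 = 8.2500
K_W = (4C−1)/(4C−4) + 0.615/C = 32.000/29.000 + 0.0745 = 1.1780
τ₀ = 8FD/(πd³) = 8·56.4·9.9/(π·1.2³) = 4466.88/5.4287 = 822.83 MPa
τ_max = K·τ₀ = 1.1780 × 822.83 = 969.29 MPa

969 MPa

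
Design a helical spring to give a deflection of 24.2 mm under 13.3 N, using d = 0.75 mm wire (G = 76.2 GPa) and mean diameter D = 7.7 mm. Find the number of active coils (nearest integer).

12

Required rate k = F/δ = 13.3/24.2 = 0.54959 N/mm
N_a = Gd⁴/(8D³k) = (76.2×10³ × 0.75⁴)/(8 × 7.7³ × 0.54959)
    = 24110.2 / 2007.24 = 12.01 → 12 coils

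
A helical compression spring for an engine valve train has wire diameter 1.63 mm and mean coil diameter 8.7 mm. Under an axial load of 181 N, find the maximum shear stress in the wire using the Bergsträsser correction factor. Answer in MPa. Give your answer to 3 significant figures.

1180 MPa

Spring index C = D/d = 8.7/1.63 = 5.3374
K_B = (4C+2)/(4C−3) = 23.350/18.350 = 1.2725
τ₀ = 8FD/(πd³) = 8·181·8.7/(π·1.63³) = 12597.6/13.605 = 925.92 MPa
τ_max = K·τ₀ = 1.2725 × 925.92 = 1178.2 MPa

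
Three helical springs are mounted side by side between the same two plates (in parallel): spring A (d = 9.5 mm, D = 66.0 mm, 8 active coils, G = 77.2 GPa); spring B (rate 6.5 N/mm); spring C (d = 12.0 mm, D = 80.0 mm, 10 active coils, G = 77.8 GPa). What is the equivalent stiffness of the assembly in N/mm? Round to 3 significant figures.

k_A = Gd⁴/(8D³N_a) = (77.2×10³)(9.5⁴)/(8·66.0³·8) = 34.174 N/mm
k_C = Gd⁴/(8D³N_a) = (77.8×10³)(12.0⁴)/(8·80.0³·10) = 39.386 N/mm
Parallel: k_eq = 34.174 + 6.5 + 39.386 = 80.061 N/mm

80.1 N/mm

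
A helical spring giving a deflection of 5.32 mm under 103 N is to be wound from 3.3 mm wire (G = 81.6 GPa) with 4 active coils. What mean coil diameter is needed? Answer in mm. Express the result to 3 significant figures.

25.0 mm

Required rate k = F/δ = 103/5.32 = 19.361 N/mm
D = (Gd⁴/(8N_a·k))^(1/3) = (81.6×10³·3.3⁴/(8·4·19.361))^(1/3)
  = (15619.6)^(1/3) = 24.9971 mm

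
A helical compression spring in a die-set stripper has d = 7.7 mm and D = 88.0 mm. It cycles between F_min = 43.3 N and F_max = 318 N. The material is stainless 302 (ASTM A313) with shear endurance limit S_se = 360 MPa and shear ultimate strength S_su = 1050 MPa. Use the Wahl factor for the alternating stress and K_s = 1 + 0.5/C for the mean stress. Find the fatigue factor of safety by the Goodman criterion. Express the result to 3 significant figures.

3.34

C = D/d = 88.0/7.7 = 11.4286; K_W = (4C−1)/(4C−4)+0.615/C = 1.1257; K_s = 1+0.5/C = 1.0437
F_a = (F_max−F_min)/2 = 137.35 N; F_m = (F_max+F_min)/2 = 180.65 N
τ_a = K_W·8F_aD/(πd³) = 1.1257 × 67.419 = 75.895 MPa
τ_m = K_s·8F_mD/(πd³) = 1.0437 × 88.672 = 92.552 MPa
Goodman: 1/n_f = τ_a/S_se + τ_m/S_su = 75.895/360 + 92.552/1050 = 0.21082 + 0.08814 = 0.29896
n_f = 1/0.29896 = 3.345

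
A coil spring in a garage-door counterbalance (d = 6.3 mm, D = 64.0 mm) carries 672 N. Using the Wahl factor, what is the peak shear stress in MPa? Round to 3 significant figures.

Spring index C = D/d = 64.0/6.3 = 10.1587
K_W = (4C−1)/(4C−4) + 0.615/C = 39.635/36.635 + 0.0605 = 1.1424
τ₀ = 8FD/(πd³) = 8·672·64.0/(π·6.3³) = 344064/785.55 = 437.99 MPa
τ_max = K·τ₀ = 1.1424 × 437.99 = 500.38 MPa

500 MPa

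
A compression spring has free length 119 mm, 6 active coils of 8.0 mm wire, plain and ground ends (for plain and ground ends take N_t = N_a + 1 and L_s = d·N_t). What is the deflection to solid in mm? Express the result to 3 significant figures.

63.0 mm

N_t = 7; L_s = 8.0·7 = 56 mm
δ_solid = L₀ − L_s = 119 − 56 = 63 mm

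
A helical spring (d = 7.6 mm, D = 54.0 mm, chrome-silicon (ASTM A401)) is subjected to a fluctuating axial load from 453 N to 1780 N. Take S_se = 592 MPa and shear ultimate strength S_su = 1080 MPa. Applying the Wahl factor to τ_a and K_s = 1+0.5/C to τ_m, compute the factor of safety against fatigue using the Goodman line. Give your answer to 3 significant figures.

C = D/d = 54.0/7.6 = 7.1053; K_W = (4C−1)/(4C−4)+0.615/C = 1.2094; K_s = 1+0.5/C = 1.0704
F_a = (F_max−F_min)/2 = 663.5 N; F_m = (F_max+F_min)/2 = 1116.5 N
τ_a = K_W·8F_aD/(πd³) = 1.2094 × 207.84 = 251.36 MPa
τ_m = K_s·8F_mD/(πd³) = 1.0704 × 349.75 = 374.36 MPa
Goodman: 1/n_f = τ_a/S_se + τ_m/S_su = 251.36/592 + 374.36/1080 = 0.42460 + 0.34663 = 0.77123
n_f = 1/0.77123 = 1.297

1.30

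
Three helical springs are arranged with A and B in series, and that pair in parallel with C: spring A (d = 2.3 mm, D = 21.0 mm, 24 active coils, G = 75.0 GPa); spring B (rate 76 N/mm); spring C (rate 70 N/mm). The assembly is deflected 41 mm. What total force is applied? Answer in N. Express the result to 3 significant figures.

k_A = Gd⁴/(8D³N_a) = (75.0×10³)(2.3⁴)/(8·21.0³·24) = 1.1804 N/mm
Springs A,B series: k_AB = 1/(1/1.1804+1/76) = 1.1623 N/mm; parallel with C: k_eq = 1.1623+70 = 71.162 N/mm
F = k_eq·δ = 71.162·41 = 2917.7 N

2920 N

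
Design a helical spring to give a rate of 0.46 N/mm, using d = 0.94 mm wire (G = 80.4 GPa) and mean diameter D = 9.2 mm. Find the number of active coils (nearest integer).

22

N_a = Gd⁴/(8D³k) = (80.4×10³ × 0.94⁴)/(8 × 9.2³ × 0.46)
    = 62772.2 / 2865.57 = 21.91 → 22 coils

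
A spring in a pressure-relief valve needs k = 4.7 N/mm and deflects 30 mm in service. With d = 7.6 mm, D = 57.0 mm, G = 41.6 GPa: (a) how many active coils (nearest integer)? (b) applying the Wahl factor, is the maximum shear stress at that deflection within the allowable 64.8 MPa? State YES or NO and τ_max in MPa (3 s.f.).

(a) 20 coils; (b) YES, τ_max = 55.6 MPa

N_a = Gd⁴/(8D³k) = (41.6×10³)(7.6⁴)/(8·57.0³·4.7) = 19.93 → N_a = 20
Actual rate k = Gd⁴/(8D³·20) = 4.6839 N/mm
Working load F = kδ = 4.6839·30 = 140.52 N
C = 57.0/7.6 = 7.5000; K_W = (4C−1)/(4C−4)+0.615/C = 1.1974
τ_max = K_W·8FD/(πd³) = 1.1974·46.462 = 55.633 MPa
τ_max ≤ 64.8 MPa → acceptable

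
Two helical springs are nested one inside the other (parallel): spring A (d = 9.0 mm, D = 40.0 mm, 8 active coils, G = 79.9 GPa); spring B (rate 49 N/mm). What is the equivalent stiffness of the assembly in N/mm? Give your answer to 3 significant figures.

177 N/mm

k_A = Gd⁴/(8D³N_a) = (79.9×10³)(9.0⁴)/(8·40.0³·8) = 127.98 N/mm
Parallel: k_eq = 127.98 + 49 = 176.98 N/mm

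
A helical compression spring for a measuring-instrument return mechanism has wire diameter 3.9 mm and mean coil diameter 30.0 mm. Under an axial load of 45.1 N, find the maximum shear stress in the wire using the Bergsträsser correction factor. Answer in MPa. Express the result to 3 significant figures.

Spring index C = D/d = 30.0/3.9 = 7.6923
K_B = (4C+2)/(4C−3) = 32.769/27.769 = 1.1801
τ₀ = 8FD/(πd³) = 8·45.1·30.0/(π·3.9³) = 10824/186.36 = 58.082 MPa
τ_max = K·τ₀ = 1.1801 × 58.082 = 68.54 MPa

68.5 MPa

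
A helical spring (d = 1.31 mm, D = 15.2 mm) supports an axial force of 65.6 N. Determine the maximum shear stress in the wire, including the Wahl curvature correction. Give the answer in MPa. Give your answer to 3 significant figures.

1270 MPa

Spring index C = D/d = 15.2/1.31 = 11.6031
K_W = (4C−1)/(4C−4) + 0.615/C = 45.412/42.412 + 0.0530 = 1.1237
τ₀ = 8FD/(πd³) = 8·65.6·15.2/(π·1.31³) = 7976.96/7.0626 = 1129.5 MPa
τ_max = K·τ₀ = 1.1237 × 1129.5 = 1269.2 MPa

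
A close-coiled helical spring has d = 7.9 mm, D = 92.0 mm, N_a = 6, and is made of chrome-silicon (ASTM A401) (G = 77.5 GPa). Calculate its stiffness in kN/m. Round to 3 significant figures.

k = Gd⁴/(8D³N_a) = (77.5×10³ × 7.9⁴) / (8 × 92.0³ × 6)
  = 3.01863e+08 / 3.7377e+07 = 8.0762 N/mm

8.08 kN/m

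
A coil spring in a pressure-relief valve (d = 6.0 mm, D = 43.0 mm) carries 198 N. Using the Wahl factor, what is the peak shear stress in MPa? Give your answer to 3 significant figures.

Spring index C = D/d = 43.0/6.0 = 7.1667
K_W = (4C−1)/(4C−4) + 0.615/C = 27.667/24.667 + 0.0858 = 1.2074
τ₀ = 8FD/(πd³) = 8·198·43.0/(π·6.0³) = 68112/678.58 = 100.37 MPa
τ_max = K·τ₀ = 1.2074 × 100.37 = 121.19 MPa

121 MPa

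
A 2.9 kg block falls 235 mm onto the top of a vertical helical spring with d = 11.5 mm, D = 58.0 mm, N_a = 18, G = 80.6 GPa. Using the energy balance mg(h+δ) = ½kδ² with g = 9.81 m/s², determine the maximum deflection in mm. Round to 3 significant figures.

k = Gd⁴/(8D³N_a) = (80.6×10³)(11.5⁴)/(8·58.0³·18) = 50.174 N/mm
W = mg = 2.9 × 9.81 = 28.449 N
½kδ² − Wδ − Wh = 0 → δ = (W + √(W² + 2kWh))/k
δ = (28.449 + √(809.35 + 670880))/50.174 = (28.449 + 819.57)/50.174 = 16.901 mm

16.9 mm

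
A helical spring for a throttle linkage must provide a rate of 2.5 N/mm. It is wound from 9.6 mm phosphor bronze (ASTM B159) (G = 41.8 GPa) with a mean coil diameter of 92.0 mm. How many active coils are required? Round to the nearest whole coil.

N_a = Gd⁴/(8D³k) = (41.8×10³ × 9.6⁴)/(8 × 92.0³ × 2.5)
    = 3.55027e+08 / 1.55738e+07 = 22.8 → 23 coils

23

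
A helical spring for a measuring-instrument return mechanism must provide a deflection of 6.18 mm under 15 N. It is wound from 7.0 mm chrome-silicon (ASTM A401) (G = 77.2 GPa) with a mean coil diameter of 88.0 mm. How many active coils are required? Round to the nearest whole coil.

14

Required rate k = F/δ = 15/6.18 = 2.4272 N/mm
N_a = Gd⁴/(8D³k) = (77.2×10³ × 7.0⁴)/(8 × 88.0³ × 2.4272)
    = 1.85357e+08 / 1.32325e+07 = 14.01 → 14 coils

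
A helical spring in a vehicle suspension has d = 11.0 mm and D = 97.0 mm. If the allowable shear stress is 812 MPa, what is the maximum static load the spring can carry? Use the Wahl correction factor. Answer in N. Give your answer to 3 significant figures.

3750 N

C = D/d = 97.0/11.0 = 8.8182
K_W = (4C−1)/(4C−4) + 0.615/C = 34.273/31.273 + 0.0697 = 1.1657
τ_max = K·8FD/(πd³) → F_max = τ_allow·πd³/(8DK)
F_max = 812·π·11.0³/(8·97.0·1.1657) = 3.3953e+06/904.56 = 3753.6 N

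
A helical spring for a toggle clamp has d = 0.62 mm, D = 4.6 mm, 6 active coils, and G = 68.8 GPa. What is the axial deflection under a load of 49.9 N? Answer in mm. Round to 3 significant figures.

22.9 mm

k = Gd⁴/(8D³N_a) = (68.8×10³)(0.62⁴)/(8·4.6³·6) = 2.1759 N/mm
δ = F/k = 49.9 / 2.1759 = 22.933 mm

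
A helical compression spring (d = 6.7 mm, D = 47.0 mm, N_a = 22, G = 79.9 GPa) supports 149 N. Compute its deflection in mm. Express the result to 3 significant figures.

16.9 mm

k = Gd⁴/(8D³N_a) = (79.9×10³)(6.7⁴)/(8·47.0³·22) = 8.8113 N/mm
δ = F/k = 149 / 8.8113 = 16.91 mm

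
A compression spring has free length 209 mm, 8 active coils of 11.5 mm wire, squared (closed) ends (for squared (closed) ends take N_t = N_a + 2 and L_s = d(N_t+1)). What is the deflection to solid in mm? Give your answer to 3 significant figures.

82.5 mm

N_t = 10; L_s = 11.5·11 = 126.5 mm
δ_solid = L₀ − L_s = 209 − 126.5 = 82.5 mm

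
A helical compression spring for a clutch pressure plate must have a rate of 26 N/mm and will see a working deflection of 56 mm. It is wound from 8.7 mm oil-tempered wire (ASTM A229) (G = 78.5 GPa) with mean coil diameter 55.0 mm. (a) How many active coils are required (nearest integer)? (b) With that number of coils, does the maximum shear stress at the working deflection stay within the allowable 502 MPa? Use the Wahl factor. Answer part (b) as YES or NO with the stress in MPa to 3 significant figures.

N_a = Gd⁴/(8D³k) = (78.5×10³)(8.7⁴)/(8·55.0³·26) = 13 → N_a = 13
Actual rate k = Gd⁴/(8D³·13) = 25.991 N/mm
Working load F = kδ = 25.991·56 = 1455.5 N
C = 55.0/8.7 = 6.3218; K_W = (4C−1)/(4C−4)+0.615/C = 1.2382
τ_max = K_W·8FD/(πd³) = 1.2382·309.57 = 383.31 MPa
τ_max ≤ 502 MPa → acceptable

(a) 13 coils; (b) YES, τ_max = 383 MPa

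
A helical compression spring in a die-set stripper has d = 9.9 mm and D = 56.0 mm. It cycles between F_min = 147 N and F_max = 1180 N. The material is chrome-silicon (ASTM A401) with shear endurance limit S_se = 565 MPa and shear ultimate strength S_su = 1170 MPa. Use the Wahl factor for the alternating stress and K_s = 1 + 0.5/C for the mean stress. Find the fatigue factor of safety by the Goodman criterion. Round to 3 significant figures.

C = D/d = 56.0/9.9 = 5.6566; K_W = (4C−1)/(4C−4)+0.615/C = 1.2698; K_s = 1+0.5/C = 1.0884
F_a = (F_max−F_min)/2 = 516.5 N; F_m = (F_max+F_min)/2 = 663.5 N
τ_a = K_W·8F_aD/(πd³) = 1.2698 × 75.909 = 96.388 MPa
τ_m = K_s·8F_mD/(πd³) = 1.0884 × 97.513 = 106.13 MPa
Goodman: 1/n_f = τ_a/S_se + τ_m/S_su = 96.388/565 + 106.13/1170 = 0.17060 + 0.09071 = 0.26131
n_f = 1/0.26131 = 3.827

3.83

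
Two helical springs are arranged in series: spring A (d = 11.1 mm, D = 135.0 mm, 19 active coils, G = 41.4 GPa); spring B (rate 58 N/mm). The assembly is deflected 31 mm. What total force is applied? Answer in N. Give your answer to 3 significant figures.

k_A = Gd⁴/(8D³N_a) = (41.4×10³)(11.1⁴)/(8·135.0³·19) = 1.6805 N/mm
Series: 1/k_eq = 1/1.6805 + 1/58 = 0.61229; k_eq = 1.6332 N/mm
F = k_eq·δ = 1.6332·31 = 50.63 N

50.6 N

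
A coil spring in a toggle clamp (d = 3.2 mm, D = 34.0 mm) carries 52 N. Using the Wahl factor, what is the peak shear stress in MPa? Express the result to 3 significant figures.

156 MPa

Spring index C = D/d = 34.0/3.2 = 10.6250
K_W = (4C−1)/(4C−4) + 0.615/C = 41.500/38.500 + 0.0579 = 1.1358
τ₀ = 8FD/(πd³) = 8·52·34.0/(π·3.2³) = 14144/102.94 = 137.4 MPa
τ_max = K·τ₀ = 1.1358 × 137.4 = 156.05 MPa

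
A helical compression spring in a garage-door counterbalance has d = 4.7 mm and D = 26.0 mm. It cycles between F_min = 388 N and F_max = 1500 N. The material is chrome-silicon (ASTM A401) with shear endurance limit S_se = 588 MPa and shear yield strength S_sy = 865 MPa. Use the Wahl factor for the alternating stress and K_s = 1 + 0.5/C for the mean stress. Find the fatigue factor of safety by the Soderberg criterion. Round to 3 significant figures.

C = D/d = 26.0/4.7 = 5.5319; K_W = (4C−1)/(4C−4)+0.615/C = 1.2767; K_s = 1+0.5/C = 1.0904
F_a = (F_max−F_min)/2 = 556 N; F_m = (F_max+F_min)/2 = 944 N
τ_a = K_W·8F_aD/(πd³) = 1.2767 × 354.56 = 452.66 MPa
τ_m = K_s·8F_mD/(πd³) = 1.0904 × 601.99 = 656.4 MPa
Soderberg: 1/n_f = τ_a/S_se + τ_m/S_sy = 452.66/588 + 656.4/865 = 0.76983 + 0.75885 = 1.5287
n_f = 1/1.5287 = 0.6542

0.654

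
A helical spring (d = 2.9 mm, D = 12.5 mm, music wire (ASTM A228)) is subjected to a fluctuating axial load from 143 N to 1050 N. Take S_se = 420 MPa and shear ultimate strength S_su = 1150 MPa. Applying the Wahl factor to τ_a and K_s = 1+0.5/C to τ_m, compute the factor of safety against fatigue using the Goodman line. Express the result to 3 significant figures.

0.372

C = D/d = 12.5/2.9 = 4.3103; K_W = (4C−1)/(4C−4)+0.615/C = 1.3692; K_s = 1+0.5/C = 1.1160
F_a = (F_max−F_min)/2 = 453.5 N; F_m = (F_max+F_min)/2 = 596.5 N
τ_a = K_W·8F_aD/(πd³) = 1.3692 × 591.88 = 810.43 MPa
τ_m = K_s·8F_mD/(πd³) = 1.1160 × 778.51 = 868.82 MPa
Goodman: 1/n_f = τ_a/S_se + τ_m/S_su = 810.43/420 + 868.82/1150 = 1.92959 + 0.75550 = 2.6851
n_f = 1/2.6851 = 0.3724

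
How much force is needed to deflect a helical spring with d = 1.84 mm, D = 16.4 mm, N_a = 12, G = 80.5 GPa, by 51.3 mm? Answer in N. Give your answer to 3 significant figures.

k = Gd⁴/(8D³N_a) = (80.5×10³)(1.84⁴)/(8·16.4³·12) = 2.179 N/mm
F = k·δ = 2.179 × 51.3 = 111.78 N

112 N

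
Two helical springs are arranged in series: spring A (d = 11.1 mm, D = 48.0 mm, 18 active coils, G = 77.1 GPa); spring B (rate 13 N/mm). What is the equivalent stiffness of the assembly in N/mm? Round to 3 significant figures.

k_A = Gd⁴/(8D³N_a) = (77.1×10³)(11.1⁴)/(8·48.0³·18) = 73.495 N/mm
Series: 1/k_eq = 1/73.495 + 1/13 = 0.090529; k_eq = 11.046 N/mm

11.0 N/mm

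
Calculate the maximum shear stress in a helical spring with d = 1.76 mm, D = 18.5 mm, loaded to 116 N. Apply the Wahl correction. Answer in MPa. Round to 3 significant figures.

1140 MPa

Spring index C = D/d = 18.5/1.76 = 10.5114
K_W = (4C−1)/(4C−4) + 0.615/C = 41.045/38.045 + 0.0585 = 1.1374
τ₀ = 8FD/(πd³) = 8·116·18.5/(π·1.76³) = 17168/17.127 = 1002.4 MPa
τ_max = K·τ₀ = 1.1374 × 1002.4 = 1140.1 MPa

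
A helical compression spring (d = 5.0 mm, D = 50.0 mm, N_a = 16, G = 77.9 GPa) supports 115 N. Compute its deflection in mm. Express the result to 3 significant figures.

k = Gd⁴/(8D³N_a) = (77.9×10³)(5.0⁴)/(8·50.0³·16) = 3.043 N/mm
δ = F/k = 115 / 3.043 = 37.792 mm

37.8 mm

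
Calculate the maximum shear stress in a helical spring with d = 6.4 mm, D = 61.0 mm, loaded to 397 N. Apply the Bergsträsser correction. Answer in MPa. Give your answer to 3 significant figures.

Spring index C = D/d = 61.0/6.4 = 9.5312
K_B = (4C+2)/(4C−3) = 40.125/35.125 = 1.1423
τ₀ = 8FD/(πd³) = 8·397·61.0/(π·6.4³) = 193736/823.55 = 235.25 MPa
τ_max = K·τ₀ = 1.1423 × 235.25 = 268.73 MPa

269 MPa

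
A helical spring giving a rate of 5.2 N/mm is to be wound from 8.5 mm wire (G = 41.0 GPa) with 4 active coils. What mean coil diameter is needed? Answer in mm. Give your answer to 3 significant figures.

109 mm

D = (Gd⁴/(8N_a·k))^(1/3) = (41.0×10³·8.5⁴/(8·4·5.2))^(1/3)
  = (1.28619e+06)^(1/3) = 108.7515 mm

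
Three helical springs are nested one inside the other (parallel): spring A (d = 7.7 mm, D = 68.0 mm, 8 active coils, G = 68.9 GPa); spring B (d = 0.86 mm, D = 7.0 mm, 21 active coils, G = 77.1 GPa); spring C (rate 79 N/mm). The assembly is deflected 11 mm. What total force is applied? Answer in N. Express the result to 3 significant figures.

1010 N

k_A = Gd⁴/(8D³N_a) = (68.9×10³)(7.7⁴)/(8·68.0³·8) = 12.036 N/mm
k_B = Gd⁴/(8D³N_a) = (77.1×10³)(0.86⁴)/(8·7.0³·21) = 0.73189 N/mm
Parallel: k_eq = 12.036 + 0.73189 + 79 = 91.768 N/mm
F = k_eq·δ = 91.768·11 = 1009.4 N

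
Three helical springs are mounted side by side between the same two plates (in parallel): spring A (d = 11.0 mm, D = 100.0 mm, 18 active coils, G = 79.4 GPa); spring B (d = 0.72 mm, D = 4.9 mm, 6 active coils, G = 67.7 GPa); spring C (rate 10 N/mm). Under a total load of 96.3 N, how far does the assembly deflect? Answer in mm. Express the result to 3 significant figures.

k_A = Gd⁴/(8D³N_a) = (79.4×10³)(11.0⁴)/(8·100.0³·18) = 8.0729 N/mm
k_B = Gd⁴/(8D³N_a) = (67.7×10³)(0.72⁴)/(8·4.9³·6) = 3.2217 N/mm
Parallel: k_eq = 8.0729 + 3.2217 + 10 = 21.295 N/mm
δ = F/k_eq = 96.3/21.295 = 4.5223 mm

4.52 mm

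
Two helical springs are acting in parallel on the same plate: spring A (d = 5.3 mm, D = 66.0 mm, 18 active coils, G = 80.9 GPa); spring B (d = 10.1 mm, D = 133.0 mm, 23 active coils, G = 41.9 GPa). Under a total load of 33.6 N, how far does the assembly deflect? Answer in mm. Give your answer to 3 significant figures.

k_A = Gd⁴/(8D³N_a) = (80.9×10³)(5.3⁴)/(8·66.0³·18) = 1.5419 N/mm
k_B = Gd⁴/(8D³N_a) = (41.9×10³)(10.1⁴)/(8·133.0³·23) = 1.0072 N/mm
Parallel: k_eq = 1.5419 + 1.0072 = 2.5491 N/mm
δ = F/k_eq = 33.6/2.5491 = 13.181 mm

13.2 mm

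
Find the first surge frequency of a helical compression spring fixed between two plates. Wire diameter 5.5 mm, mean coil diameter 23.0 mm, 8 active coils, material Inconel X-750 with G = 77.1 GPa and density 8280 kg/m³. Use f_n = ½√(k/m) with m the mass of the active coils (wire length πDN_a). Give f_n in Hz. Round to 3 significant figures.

k = Gd⁴/(8D³N_a) = (77.1×10³)(5.5⁴)/(8·23.0³·8) = 90.603 N/mm = 90603 N/m
Wire length L = πDN_a = π·23.0·8 = 578.05 mm
m = ρ·(πd²/4)·L = 8280 × 23.758×10⁻⁶ m² × 0.57805 m = 0.11371 kg
f_n = ½√(k/m) = 0.5·√(90603/0.11371) = 0.5·√(7.9676e+05) = 446.31 Hz

446 Hz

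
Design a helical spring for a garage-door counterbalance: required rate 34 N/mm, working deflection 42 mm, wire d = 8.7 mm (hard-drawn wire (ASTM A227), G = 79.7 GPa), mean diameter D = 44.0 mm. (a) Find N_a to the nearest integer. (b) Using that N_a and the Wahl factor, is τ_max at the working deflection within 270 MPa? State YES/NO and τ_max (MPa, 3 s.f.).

N_a = Gd⁴/(8D³k) = (79.7×10³)(8.7⁴)/(8·44.0³·34) = 19.71 → N_a = 20
Actual rate k = Gd⁴/(8D³·20) = 33.501 N/mm
Working load F = kδ = 33.501·42 = 1407 N
C = 44.0/8.7 = 5.0575; K_W = (4C−1)/(4C−4)+0.615/C = 1.3064
τ_max = K_W·8FD/(πd³) = 1.3064·239.41 = 312.78 MPa
τ_max > 270 MPa → exceeds allowable

(a) 20 coils; (b) NO, τ_max = 313 MPa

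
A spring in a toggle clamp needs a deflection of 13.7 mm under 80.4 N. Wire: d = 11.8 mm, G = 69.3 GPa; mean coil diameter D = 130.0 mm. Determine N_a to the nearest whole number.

Required rate k = F/δ = 80.4/13.7 = 5.8686 N/mm
N_a = Gd⁴/(8D³k) = (69.3×10³ × 11.8⁴)/(8 × 130.0³ × 5.8686)
    = 1.34357e+09 / 1.03147e+08 = 13.03 → 13 coils

13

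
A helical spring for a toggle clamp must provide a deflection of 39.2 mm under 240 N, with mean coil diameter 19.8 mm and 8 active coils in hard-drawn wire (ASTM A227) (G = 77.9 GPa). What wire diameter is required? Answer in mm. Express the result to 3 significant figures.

2.50 mm

Required rate k = F/δ = 240/39.2 = 6.1224 N/mm
d = (8D³N_a·k / G)^(1/4) = (8·19.8³·8·6.1224 / (77.9×10³))^0.25
  = (39.045)^0.25 = 2.4997 mm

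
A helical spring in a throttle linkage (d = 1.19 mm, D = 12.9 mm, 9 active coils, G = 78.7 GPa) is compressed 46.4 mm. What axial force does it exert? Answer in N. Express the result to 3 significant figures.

k = Gd⁴/(8D³N_a) = (78.7×10³)(1.19⁴)/(8·12.9³·9) = 1.0211 N/mm
F = k·δ = 1.0211 × 46.4 = 47.378 N

47.4 N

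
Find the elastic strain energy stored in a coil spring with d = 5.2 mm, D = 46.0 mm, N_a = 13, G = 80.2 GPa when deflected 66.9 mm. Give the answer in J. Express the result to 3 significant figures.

13.0 J

k = Gd⁴/(8D³N_a) = (80.2×10³)(5.2⁴)/(8·46.0³·13) = 5.7927 N/mm
U = ½kδ² = 0.5 × 5.7927 × 66.9² = 12963 N·mm = 12.963 J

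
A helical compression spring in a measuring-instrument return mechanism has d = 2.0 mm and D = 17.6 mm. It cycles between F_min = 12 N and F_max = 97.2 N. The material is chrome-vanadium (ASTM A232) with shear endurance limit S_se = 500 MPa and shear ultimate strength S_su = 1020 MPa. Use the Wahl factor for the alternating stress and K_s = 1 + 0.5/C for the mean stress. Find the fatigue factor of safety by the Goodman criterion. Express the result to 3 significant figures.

C = D/d = 17.6/2.0 = 8.8000; K_W = (4C−1)/(4C−4)+0.615/C = 1.1660; K_s = 1+0.5/C = 1.0568
F_a = (F_max−F_min)/2 = 42.6 N; F_m = (F_max+F_min)/2 = 54.6 N
τ_a = K_W·8F_aD/(πd³) = 1.1660 × 238.66 = 278.28 MPa
τ_m = K_s·8F_mD/(πd³) = 1.0568 × 305.88 = 323.26 MPa
Goodman: 1/n_f = τ_a/S_se + τ_m/S_su = 278.28/500 + 323.26/1020 = 0.55657 + 0.31692 = 0.87349
n_f = 1/0.87349 = 1.145

1.14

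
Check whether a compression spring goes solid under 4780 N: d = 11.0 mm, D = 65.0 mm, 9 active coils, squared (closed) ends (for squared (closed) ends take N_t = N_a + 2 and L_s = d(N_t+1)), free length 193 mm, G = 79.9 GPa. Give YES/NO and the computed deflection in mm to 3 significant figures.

k = Gd⁴/(8D³N_a) = (79.9×10³)(11.0⁴)/(8·65.0³·9) = 59.162 N/mm
N_t = 11; L_s = 11.0·12 = 132 mm; δ_solid = L₀ − L_s = 193 − 132 = 61 mm
δ = F/k = 4780/59.162 = 80.795 mm
δ ≥ δ_solid → spring goes solid

YES, δ = 80.8 mm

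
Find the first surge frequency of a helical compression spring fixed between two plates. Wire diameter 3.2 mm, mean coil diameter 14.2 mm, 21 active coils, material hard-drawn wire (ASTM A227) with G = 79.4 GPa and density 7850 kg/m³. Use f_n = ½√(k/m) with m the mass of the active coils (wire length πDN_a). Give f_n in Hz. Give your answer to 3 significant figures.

k = Gd⁴/(8D³N_a) = (79.4×10³)(3.2⁴)/(8·14.2³·21) = 17.308 N/mm = 17308 N/m
Wire length L = πDN_a = π·14.2·21 = 936.82 mm
m = ρ·(πd²/4)·L = 7850 × 8.0425×10⁻⁶ m² × 0.93682 m = 0.059145 kg
f_n = ½√(k/m) = 0.5·√(17308/0.059145) = 0.5·√(2.9264e+05) = 270.48 Hz

270 Hz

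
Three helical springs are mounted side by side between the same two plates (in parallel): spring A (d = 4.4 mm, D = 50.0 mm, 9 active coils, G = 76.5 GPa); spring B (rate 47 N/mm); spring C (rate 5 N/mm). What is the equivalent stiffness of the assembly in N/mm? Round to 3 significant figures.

55.2 N/mm

k_A = Gd⁴/(8D³N_a) = (76.5×10³)(4.4⁴)/(8·50.0³·9) = 3.1859 N/mm
Parallel: k_eq = 3.1859 + 47 + 5 = 55.186 N/mm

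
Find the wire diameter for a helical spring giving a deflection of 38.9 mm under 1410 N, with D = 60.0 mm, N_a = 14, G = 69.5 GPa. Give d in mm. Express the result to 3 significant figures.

10.6 mm

Required rate k = F/δ = 1410/38.9 = 36.247 N/mm
d = (8D³N_a·k / G)^(1/4) = (8·60.0³·14·36.247 / (69.5×10³))^0.25
  = (12617)^0.25 = 10.5984 mm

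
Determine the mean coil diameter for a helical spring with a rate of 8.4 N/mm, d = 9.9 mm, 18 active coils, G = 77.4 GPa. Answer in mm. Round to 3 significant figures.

D = (Gd⁴/(8N_a·k))^(1/3) = (77.4×10³·9.9⁴/(8·18·8.4))^(1/3)
  = (614667)^(1/3) = 85.0250 mm

85.0 mm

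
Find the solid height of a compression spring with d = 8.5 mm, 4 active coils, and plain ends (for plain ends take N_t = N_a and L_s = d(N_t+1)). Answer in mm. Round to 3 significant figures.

plain ends: N_t = N_a = 4
L_s = d·(N_t+1) = 8.5 × 5 = 42.5 mm

42.5 mm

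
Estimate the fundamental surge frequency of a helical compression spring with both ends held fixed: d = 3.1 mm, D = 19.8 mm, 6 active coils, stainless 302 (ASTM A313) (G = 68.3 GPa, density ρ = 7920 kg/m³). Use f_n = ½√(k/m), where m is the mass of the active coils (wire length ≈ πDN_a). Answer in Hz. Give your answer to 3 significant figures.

436 Hz

k = Gd⁴/(8D³N_a) = (68.3×10³)(3.1⁴)/(8·19.8³·6) = 16.929 N/mm = 16929 N/m
Wire length L = πDN_a = π·19.8·6 = 373.22 mm
m = ρ·(πd²/4)·L = 7920 × 7.5477×10⁻⁶ m² × 0.37322 m = 0.02231 kg
f_n = ½√(k/m) = 0.5·√(16929/0.02231) = 0.5·√(7.588e+05) = 435.54 Hz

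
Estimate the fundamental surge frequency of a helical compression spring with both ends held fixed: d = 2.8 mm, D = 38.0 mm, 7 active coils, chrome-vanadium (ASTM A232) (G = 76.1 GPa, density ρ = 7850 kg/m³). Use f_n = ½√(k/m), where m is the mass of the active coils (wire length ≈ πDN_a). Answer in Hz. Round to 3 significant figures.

97.1 Hz

k = Gd⁴/(8D³N_a) = (76.1×10³)(2.8⁴)/(8·38.0³·7) = 1.5222 N/mm = 1522.2 N/m
Wire length L = πDN_a = π·38.0·7 = 835.66 mm
m = ρ·(πd²/4)·L = 7850 × 6.1575×10⁻⁶ m² × 0.83566 m = 0.040393 kg
f_n = ½√(k/m) = 0.5·√(1522.2/0.040393) = 0.5·√(37685) = 97.063 Hz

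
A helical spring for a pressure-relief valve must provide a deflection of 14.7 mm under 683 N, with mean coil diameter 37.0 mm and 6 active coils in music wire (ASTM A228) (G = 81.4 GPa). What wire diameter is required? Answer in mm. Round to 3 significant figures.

Required rate k = F/δ = 683/14.7 = 46.463 N/mm
d = (8D³N_a·k / G)^(1/4) = (8·37.0³·6·46.463 / (81.4×10³))^0.25
  = (1387.8)^0.25 = 6.1035 mm

6.10 mm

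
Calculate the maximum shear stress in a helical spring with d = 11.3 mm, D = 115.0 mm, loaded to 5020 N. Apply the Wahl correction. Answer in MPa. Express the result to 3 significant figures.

Spring index C = D/d = 115.0/11.3 = 10.1770
K_W = (4C−1)/(4C−4) + 0.615/C = 39.708/36.708 + 0.0604 = 1.1422
τ₀ = 8FD/(πd³) = 8·5020·115.0/(π·11.3³) = 4.6184e+06/4533 = 1018.8 MPa
τ_max = K·τ₀ = 1.1422 × 1018.8 = 1163.7 MPa

1160 MPa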